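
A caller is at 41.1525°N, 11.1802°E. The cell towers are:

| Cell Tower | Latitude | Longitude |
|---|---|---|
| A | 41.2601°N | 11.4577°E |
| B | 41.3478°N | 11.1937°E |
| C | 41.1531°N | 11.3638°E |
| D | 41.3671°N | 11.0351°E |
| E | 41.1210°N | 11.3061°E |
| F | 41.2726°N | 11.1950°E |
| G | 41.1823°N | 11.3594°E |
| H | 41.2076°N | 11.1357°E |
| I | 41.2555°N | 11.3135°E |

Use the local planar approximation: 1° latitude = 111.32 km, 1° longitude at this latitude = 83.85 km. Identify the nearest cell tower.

H

Distances from 41.1525°N, 11.1802°E:
A: √((0.1076·111.32)² + (0.2775·83.85)²) = √(143.473251 + 541.417275) = 26.1704 km
B: √((0.1953·111.32)² + (0.0135·83.85)²) = √(472.662211 + 1.281367) = 21.7702 km
C: √((0.0006·111.32)² + (0.1836·83.85)²) = √(0.004461 + 237.001714) = 15.3950 km
D: √((0.2146·111.32)² + (-0.1451·83.85)²) = √(570.697317 + 148.027007) = 26.8090 km
E: √((-0.0315·111.32)² + (0.1259·83.85)²) = √(12.296103 + 111.444232) = 11.1239 km
F: √((0.1201·111.32)² + (0.0148·83.85)²) = √(178.744386 + 1.540031) = 13.4270 km
G: √((0.0298·111.32)² + (0.1792·83.85)²) = √(11.004718 + 225.778272) = 15.3878 km
H: √((0.0551·111.32)² + (-0.0445·83.85)²) = √(37.622668 + 13.922786) = 7.1795 km
I: √((0.1030·111.32)² + (0.1333·83.85)²) = √(131.468239 + 124.929912) = 16.0124 km
Minimum: H at 7.1795 km.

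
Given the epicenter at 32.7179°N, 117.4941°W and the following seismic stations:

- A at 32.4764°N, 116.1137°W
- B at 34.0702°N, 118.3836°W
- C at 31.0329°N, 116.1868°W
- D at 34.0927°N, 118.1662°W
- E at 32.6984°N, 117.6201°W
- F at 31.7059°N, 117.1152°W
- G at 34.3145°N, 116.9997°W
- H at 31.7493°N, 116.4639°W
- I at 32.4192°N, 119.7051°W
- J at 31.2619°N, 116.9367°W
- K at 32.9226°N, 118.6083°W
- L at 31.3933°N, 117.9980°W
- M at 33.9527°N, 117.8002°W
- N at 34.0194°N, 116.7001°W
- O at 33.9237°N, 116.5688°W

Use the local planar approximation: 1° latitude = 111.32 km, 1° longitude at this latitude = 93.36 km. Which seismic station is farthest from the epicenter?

Distances from 32.7179°N, 117.4941°W:
A: √((-0.2415·111.32)² + (1.3804·93.36)²) = √(722.737627 + 16608.544992) = 131.6483 km
B: √((1.3523·111.32)² + (-0.8895·93.36)²) = √(22661.700283 + 6896.259431) = 171.9243 km
C: √((-1.6850·111.32)² + (1.3073·93.36)²) = √(35184.080506 + 14896.087285) = 223.7860 km
D: √((1.3748·111.32)² + (-0.6721·93.36)²) = √(23422.079042 + 3937.218136) = 165.4065 km
E: √((-0.0195·111.32)² + (-0.1260·93.36)²) = √(4.712112 + 138.376638) = 11.9620 km
F: √((-1.0120·111.32)² + (0.3789·93.36)²) = √(12691.338286 + 1251.327234) = 118.0791 km
G: √((1.5966·111.32)² + (0.4944·93.36)²) = √(31589.201288 + 2130.485635) = 183.6292 km
H: √((-0.9686·111.32)² + (1.0302·93.36)²) = √(11626.134014 + 9250.490834) = 144.4875 km
I: √((-0.2987·111.32)² + (-2.2110·93.36)²) = √(1105.647888 + 42608.787047) = 209.0800 km
J: √((-1.4560·111.32)² + (0.5574·93.36)²) = √(26270.548791 + 2708.043366) = 170.2310 km
K: √((0.2047·111.32)² + (-1.1142·93.36)²) = √(519.256666 + 10820.516567) = 106.4884 km
L: √((-1.3246·111.32)² + (-0.5039·93.36)²) = √(21742.821313 + 2213.147721) = 154.7772 km
M: √((1.2348·111.32)² + (-0.3061·93.36)²) = √(18894.684169 + 816.673278) = 140.3971 km
N: √((1.3015·111.32)² + (0.7940·93.36)²) = √(20991.077894 + 5494.936663) = 162.7452 km
O: √((1.2058·111.32)² + (0.9253·93.36)²) = √(18017.600550 + 7462.542378) = 159.6250 km
Maximum: C at 223.7860 km.

C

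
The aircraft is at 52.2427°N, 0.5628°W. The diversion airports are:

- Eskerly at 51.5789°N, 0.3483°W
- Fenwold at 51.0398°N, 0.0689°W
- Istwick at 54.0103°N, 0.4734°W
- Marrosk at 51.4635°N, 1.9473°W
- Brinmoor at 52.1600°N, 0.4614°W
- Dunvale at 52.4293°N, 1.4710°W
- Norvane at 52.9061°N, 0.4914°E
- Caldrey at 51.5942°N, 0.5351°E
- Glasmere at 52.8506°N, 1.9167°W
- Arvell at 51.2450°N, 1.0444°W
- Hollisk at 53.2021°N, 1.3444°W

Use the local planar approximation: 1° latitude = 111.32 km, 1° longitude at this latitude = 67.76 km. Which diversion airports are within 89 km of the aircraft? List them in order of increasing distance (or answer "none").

Distances from 52.2427°N, 0.5628°W:
Eskerly: √((-0.6638·111.32)² + (0.2145·67.76)²) = √(5460.355158 + 211.252272) = 75.3101 km
Fenwold: √((-1.2029·111.32)² + (0.4939·67.76)²) = √(17931.038585 + 1120.017599) = 138.0256 km
Istwick: √((1.7676·111.32)² + (0.0894·67.76)²) = √(38718.130662 + 36.696262) = 196.8625 km
Marrosk: √((-0.7792·111.32)² + (-1.3845·67.76)²) = √(7523.921973 + 8801.014060) = 127.7691 km
Brinmoor: √((-0.0827·111.32)² + (0.1014·67.76)²) = √(84.753456 + 47.208772) = 11.4875 km
Dunvale: √((0.1866·111.32)² + (-0.9082·67.76)²) = √(431.488946 + 3787.126307) = 64.9509 km
Norvane: √((0.6634·111.32)² + (1.0542·67.76)²) = √(5453.776418 + 5102.615200) = 102.7443 km
Caldrey: √((-0.6485·111.32)² + (1.0979·67.76)²) = √(5211.543369 + 5534.423195) = 103.6628 km
Glasmere: √((0.6079·111.32)² + (-1.3539·67.76)²) = √(4579.422168 + 8416.276039) = 113.9987 km
Arvell: √((-0.9977·111.32)² + (-0.4816·67.76)²) = √(12335.204099 + 1064.926787) = 115.7589 km
Hollisk: √((0.9594·111.32)² + (-0.7816·67.76)²) = √(11406.327149 + 2804.890400) = 119.2108 km
Threshold 89 km: Brinmoor (11.4875 km), Dunvale (64.9509 km), Eskerly (75.3101 km) are within range.

Brinmoor, Dunvale, Eskerly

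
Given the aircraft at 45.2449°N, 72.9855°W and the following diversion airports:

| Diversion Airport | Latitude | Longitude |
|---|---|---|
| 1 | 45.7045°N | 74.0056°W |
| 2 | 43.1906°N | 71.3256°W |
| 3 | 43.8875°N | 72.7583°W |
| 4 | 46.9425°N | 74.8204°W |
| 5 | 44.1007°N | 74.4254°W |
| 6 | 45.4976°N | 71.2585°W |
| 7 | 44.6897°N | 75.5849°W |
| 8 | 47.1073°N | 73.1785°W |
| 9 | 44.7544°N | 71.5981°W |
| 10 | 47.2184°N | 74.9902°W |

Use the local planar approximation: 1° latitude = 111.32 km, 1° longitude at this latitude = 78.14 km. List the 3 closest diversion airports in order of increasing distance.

1, 9, 6

Distances from 45.2449°N, 72.9855°W:
1: 94.7175 km
2: 262.9068 km
3: 152.1451 km
4: 237.2126 km
5: 169.9502 km
6: 137.8486 km
7: 212.3120 km
8: 207.8702 km
9: 121.3856 km
10: 269.8186 km
Sorted: 1 (94.7175 km) < 9 (121.3856 km) < 6 (137.8486 km) < 3 (152.1451 km) < 5 (169.9502 km) < …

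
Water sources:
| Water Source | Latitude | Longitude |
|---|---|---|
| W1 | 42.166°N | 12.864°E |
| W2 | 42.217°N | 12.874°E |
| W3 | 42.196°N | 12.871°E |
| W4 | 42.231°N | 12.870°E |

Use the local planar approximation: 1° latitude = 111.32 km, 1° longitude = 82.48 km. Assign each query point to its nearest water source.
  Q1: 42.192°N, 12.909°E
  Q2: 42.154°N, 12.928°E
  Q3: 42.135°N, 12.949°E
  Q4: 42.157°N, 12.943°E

Q1→W3; Q2→W1; Q3→W1; Q4→W1

Q1 at 42.192°N, 12.909°E:
  W1: √((-0.026·111.32)² + (-0.045·82.48)²) = √(8.37709 + 13.77597) = 4.707 km
  W2: √((0.025·111.32)² + (-0.035·82.48)²) = √(7.74509 + 8.33361) = 4.010 km
  W3: √((0.004·111.32)² + (-0.038·82.48)²) = √(0.19827 + 9.82346) = 3.166 km
  W4: √((0.039·111.32)² + (-0.039·82.48)²) = √(18.84845 + 10.34729) = 5.403 km
  → nearest: W3 (3.166 km)
Q2 at 42.154°N, 12.928°E:
  W1: √((0.012·111.32)² + (-0.064·82.48)²) = √(1.78447 + 27.86488) = 5.445 km
  W2: √((0.063·111.32)² + (-0.054·82.48)²) = √(49.18441 + 19.83740) = 8.308 km
  W3: √((0.042·111.32)² + (-0.057·82.48)²) = √(21.85974 + 22.10279) = 6.630 km
  W4: √((0.077·111.32)² + (-0.058·82.48)²) = √(73.47301 + 22.88513) = 9.816 km
  → nearest: W1 (5.445 km)
Q3 at 42.135°N, 12.949°E:
  W1: √((0.031·111.32)² + (-0.085·82.48)²) = √(11.90885 + 49.15132) = 7.814 km
  W2: √((0.082·111.32)² + (-0.075·82.48)²) = √(83.32477 + 38.26660) = 11.027 km
  W3: √((0.061·111.32)² + (-0.078·82.48)²) = √(46.11116 + 41.38915) = 9.354 km
  W4: √((0.096·111.32)² + (-0.079·82.48)²) = √(114.20598 + 42.45721) = 12.517 km
  → nearest: W1 (7.814 km)
Q4 at 42.157°N, 12.943°E:
  W1: √((0.009·111.32)² + (-0.079·82.48)²) = √(1.00376 + 42.45721) = 6.592 km
  W2: √((0.060·111.32)² + (-0.069·82.48)²) = √(44.61171 + 32.38885) = 8.775 km
  W3: √((0.039·111.32)² + (-0.072·82.48)²) = √(18.84845 + 35.26649) = 7.356 km
  W4: √((0.074·111.32)² + (-0.073·82.48)²) = √(67.85937 + 36.25292) = 10.204 km
  → nearest: W1 (6.592 km)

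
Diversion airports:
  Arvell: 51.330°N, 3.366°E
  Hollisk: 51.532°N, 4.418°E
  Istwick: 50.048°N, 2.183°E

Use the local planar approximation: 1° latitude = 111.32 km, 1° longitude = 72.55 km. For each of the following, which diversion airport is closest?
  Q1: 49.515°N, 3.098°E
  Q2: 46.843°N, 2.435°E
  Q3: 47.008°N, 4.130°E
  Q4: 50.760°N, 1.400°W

Q1→Istwick; Q2→Istwick; Q3→Istwick; Q4→Istwick

Q1 at 49.515°N, 3.098°E:
  Arvell: 202.979 km
  Hollisk: 244.102 km
  Istwick: 89.035 km
  → nearest: Istwick (89.035 km)
Q2 at 46.843°N, 2.435°E:
  Arvell: 504.039 km
  Hollisk: 541.443 km
  Istwick: 357.249 km
  → nearest: Istwick (357.249 km)
Q3 at 47.008°N, 4.130°E:
  Arvell: 484.307 km
  Hollisk: 504.045 km
  Istwick: 366.710 km
  → nearest: Istwick (366.710 km)
Q4 at 50.760°N, 1.400°W:
  Arvell: 351.547 km
  Hollisk: 430.756 km
  Istwick: 271.762 km
  → nearest: Istwick (271.762 km)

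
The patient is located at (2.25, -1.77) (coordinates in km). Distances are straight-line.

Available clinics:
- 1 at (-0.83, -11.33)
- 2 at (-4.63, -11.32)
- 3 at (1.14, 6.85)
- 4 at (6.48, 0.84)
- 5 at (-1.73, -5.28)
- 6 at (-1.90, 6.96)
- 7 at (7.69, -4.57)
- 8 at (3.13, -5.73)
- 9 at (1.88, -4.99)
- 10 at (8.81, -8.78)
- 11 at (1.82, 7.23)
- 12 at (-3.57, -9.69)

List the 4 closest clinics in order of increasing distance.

9, 8, 4, 5

Distances from (2.25, -1.77):
1: 10.04 km
2: 11.77 km
3: 8.69 km
4: 4.97 km
5: 5.31 km
6: 9.67 km
7: 6.12 km
8: 4.06 km
9: 3.24 km
10: 9.60 km
11: 9.01 km
12: 9.83 km
Sorted: 9 (3.24 km) < 8 (4.06 km) < 4 (4.97 km) < 5 (5.31 km) < 7 (6.12 km) < 3 (8.69 km) < …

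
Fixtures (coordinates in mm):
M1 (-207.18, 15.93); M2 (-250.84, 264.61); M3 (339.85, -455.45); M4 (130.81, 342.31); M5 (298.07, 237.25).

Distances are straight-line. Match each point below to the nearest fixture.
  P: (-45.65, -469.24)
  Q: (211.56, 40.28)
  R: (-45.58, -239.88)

P→M3; Q→M5; R→M1

P at (-45.65, -469.24):
  M1: √((-161.53)² + (485.17)²) = √(26091.9409 + 235389.9289) = 511.35 mm
  M2: √((-205.19)² + (733.85)²) = √(42102.9361 + 538535.8225) = 762.00 mm
  M3: √((385.50)² + (13.79)²) = √(148610.2500 + 190.1641) = 385.75 mm
  M4: √((176.46)² + (811.55)²) = √(31138.1316 + 658613.4025) = 830.51 mm
  M5: √((343.72)² + (706.49)²) = √(118143.4384 + 499128.1201) = 785.67 mm
  → nearest: M3 (385.75 mm)
Q at (211.56, 40.28):
  M1: √((-418.74)² + (-24.35)²) = √(175343.1876 + 592.9225) = 419.45 mm
  M2: √((-462.40)² + (224.33)²) = √(213813.7600 + 50323.9489) = 513.94 mm
  M3: √((128.29)² + (-495.73)²) = √(16458.3241 + 245748.2329) = 512.06 mm
  M4: √((-80.75)² + (302.03)²) = √(6520.5625 + 91222.1209) = 312.64 mm
  M5: √((86.51)² + (196.97)²) = √(7483.9801 + 38797.1809) = 215.13 mm
  → nearest: M5 (215.13 mm)
R at (-45.58, -239.88):
  M1: √((-161.60)² + (255.81)²) = √(26114.5600 + 65438.7561) = 302.58 mm
  M2: √((-205.26)² + (504.49)²) = √(42131.6676 + 254510.1601) = 544.65 mm
  M3: √((385.43)² + (-215.57)²) = √(148556.2849 + 46470.4249) = 441.62 mm
  M4: √((176.39)² + (582.19)²) = √(31113.4321 + 338945.1961) = 608.32 mm
  M5: √((343.65)² + (477.13)²) = √(118095.3225 + 227653.0369) = 588.00 mm
  → nearest: M1 (302.58 mm)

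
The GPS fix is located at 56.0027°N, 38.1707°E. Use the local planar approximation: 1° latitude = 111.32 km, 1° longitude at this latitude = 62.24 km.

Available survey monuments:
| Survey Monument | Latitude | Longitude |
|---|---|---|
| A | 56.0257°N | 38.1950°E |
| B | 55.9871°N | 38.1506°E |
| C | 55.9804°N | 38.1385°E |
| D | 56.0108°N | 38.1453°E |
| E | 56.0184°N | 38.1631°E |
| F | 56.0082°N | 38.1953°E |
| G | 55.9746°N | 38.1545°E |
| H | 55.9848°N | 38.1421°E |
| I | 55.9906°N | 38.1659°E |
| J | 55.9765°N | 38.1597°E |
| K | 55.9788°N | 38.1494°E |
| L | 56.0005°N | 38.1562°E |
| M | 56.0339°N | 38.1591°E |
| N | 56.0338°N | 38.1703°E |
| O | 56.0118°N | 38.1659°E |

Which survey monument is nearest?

Distances from 56.0027°N, 38.1707°E:
A: √((0.0230·111.32)² + (0.0243·62.24)²) = √(6.555443 + 2.287451) = 2.9737 km
B: √((-0.0156·111.32)² + (-0.0201·62.24)²) = √(3.015752 + 1.565061) = 2.1403 km
C: √((-0.0223·111.32)² + (-0.0322·62.24)²) = √(6.162488 + 4.016529) = 3.1905 km
D: √((0.0081·111.32)² + (-0.0254·62.24)²) = √(0.813048 + 2.499232) = 1.8200 km
E: √((0.0157·111.32)² + (-0.0076·62.24)²) = √(3.054539 + 0.223752) = 1.8106 km
F: √((0.0055·111.32)² + (0.0246·62.24)²) = √(0.374862 + 2.344279) = 1.6490 km
G: √((-0.0281·111.32)² + (-0.0162·62.24)²) = √(9.784960 + 1.016645) = 3.2866 km
H: √((-0.0179·111.32)² + (-0.0286·62.24)²) = √(3.970566 + 3.168628) = 2.6719 km
I: √((-0.0121·111.32)² + (-0.0048·62.24)²) = √(1.814334 + 0.089253) = 1.3797 km
J: √((-0.0262·111.32)² + (-0.0110·62.24)²) = √(8.506462 + 0.468732) = 2.9959 km
K: √((-0.0239·111.32)² + (-0.0213·62.24)²) = √(7.078516 + 1.757512) = 2.9725 km
L: √((-0.0022·111.32)² + (-0.0145·62.24)²) = √(0.059978 + 0.814470) = 0.9351 km
M: √((0.0312·111.32)² + (-0.0116·62.24)²) = √(12.063007 + 0.521261) = 3.5474 km
N: √((0.0311·111.32)² + (-0.0004·62.24)²) = √(11.985804 + 0.000620) = 3.4621 km
O: √((0.0091·111.32)² + (-0.0048·62.24)²) = √(1.026193 + 0.089253) = 1.0561 km
Minimum: L at 0.9351 km.

L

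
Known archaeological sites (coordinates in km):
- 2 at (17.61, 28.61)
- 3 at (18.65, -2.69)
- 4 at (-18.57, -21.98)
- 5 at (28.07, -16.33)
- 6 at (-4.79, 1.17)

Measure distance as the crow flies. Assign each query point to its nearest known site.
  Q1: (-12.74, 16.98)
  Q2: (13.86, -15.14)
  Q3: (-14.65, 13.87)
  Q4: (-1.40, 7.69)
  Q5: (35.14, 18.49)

Q1→6; Q2→3; Q3→6; Q4→6; Q5→2

Q1 at (-12.74, 16.98):
  2: √((30.35)² + (11.63)²) = √(921.1225 + 135.2569) = 32.50 km
  3: √((31.39)² + (-19.67)²) = √(985.3321 + 386.9089) = 37.04 km
  4: √((-5.83)² + (-38.96)²) = √(33.9889 + 1517.8816) = 39.39 km
  5: √((40.81)² + (-33.31)²) = √(1665.4561 + 1109.5561) = 52.68 km
  6: √((7.95)² + (-15.81)²) = √(63.2025 + 249.9561) = 17.70 km
  → nearest: 6 (17.70 km)
Q2 at (13.86, -15.14):
  2: √((3.75)² + (43.75)²) = √(14.0625 + 1914.0625) = 43.91 km
  3: √((4.79)² + (12.45)²) = √(22.9441 + 155.0025) = 13.34 km
  4: √((-32.43)² + (-6.84)²) = √(1051.7049 + 46.7856) = 33.14 km
  5: √((14.21)² + (-1.19)²) = √(201.9241 + 1.4161) = 14.26 km
  6: √((-18.65)² + (16.31)²) = √(347.8225 + 266.0161) = 24.78 km
  → nearest: 3 (13.34 km)
Q3 at (-14.65, 13.87):
  2: √((32.26)² + (14.74)²) = √(1040.7076 + 217.2676) = 35.47 km
  3: √((33.30)² + (-16.56)²) = √(1108.8900 + 274.2336) = 37.19 km
  4: √((-3.92)² + (-35.85)²) = √(15.3664 + 1285.2225) = 36.06 km
  5: √((42.72)² + (-30.20)²) = √(1824.9984 + 912.0400) = 52.32 km
  6: √((9.86)² + (-12.70)²) = √(97.2196 + 161.2900) = 16.08 km
  → nearest: 6 (16.08 km)
Q4 at (-1.40, 7.69):
  2: √((19.01)² + (20.92)²) = √(361.3801 + 437.6464) = 28.27 km
  3: √((20.05)² + (-10.38)²) = √(402.0025 + 107.7444) = 22.58 km
  4: √((-17.17)² + (-29.67)²) = √(294.8089 + 880.3089) = 34.28 km
  5: √((29.47)² + (-24.02)²) = √(868.4809 + 576.9604) = 38.02 km
  6: √((-3.39)² + (-6.52)²) = √(11.4921 + 42.5104) = 7.35 km
  → nearest: 6 (7.35 km)
Q5 at (35.14, 18.49):
  2: √((-17.53)² + (10.12)²) = √(307.3009 + 102.4144) = 20.24 km
  3: √((-16.49)² + (-21.18)²) = √(271.9201 + 448.5924) = 26.84 km
  4: √((-53.71)² + (-40.47)²) = √(2884.7641 + 1637.8209) = 67.25 km
  5: √((-7.07)² + (-34.82)²) = √(49.9849 + 1212.4324) = 35.53 km
  6: √((-39.93)² + (-17.32)²) = √(1594.4049 + 299.9824) = 43.52 km
  → nearest: 2 (20.24 km)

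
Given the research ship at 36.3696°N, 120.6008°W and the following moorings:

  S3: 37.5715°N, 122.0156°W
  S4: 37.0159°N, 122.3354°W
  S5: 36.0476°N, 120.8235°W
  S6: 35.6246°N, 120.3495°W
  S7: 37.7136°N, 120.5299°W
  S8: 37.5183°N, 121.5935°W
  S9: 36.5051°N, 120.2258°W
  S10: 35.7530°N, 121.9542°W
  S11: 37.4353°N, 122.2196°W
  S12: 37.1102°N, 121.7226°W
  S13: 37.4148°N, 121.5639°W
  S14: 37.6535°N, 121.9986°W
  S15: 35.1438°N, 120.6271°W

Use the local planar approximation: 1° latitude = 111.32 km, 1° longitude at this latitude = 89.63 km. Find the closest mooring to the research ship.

Distances from 36.3696°N, 120.6008°W:
S3: √((1.2019·111.32)² + (-1.4148·89.63)²) = √(17901.237961 + 16080.401759) = 184.3411 km
S4: √((0.6463·111.32)² + (-1.7346·89.63)²) = √(5176.243607 + 24171.604351) = 171.3121 km
S5: √((-0.3220·111.32)² + (-0.2227·89.63)²) = √(1284.866893 + 398.425592) = 41.0279 km
S6: √((-0.7450·111.32)² + (0.2513·89.63)²) = √(6877.948836 + 507.331432) = 85.9377 km
S7: √((1.3440·111.32)² + (0.0709·89.63)²) = √(22384.372934 + 40.383064) = 149.7490 km
S8: √((1.1487·111.32)² + (-0.9927·89.63)²) = √(16351.576761 + 7916.675368) = 155.7827 km
S9: √((0.1355·111.32)² + (0.3750·89.63)²) = √(227.522832 + 1129.716127) = 36.8407 km
S10: √((-0.6166·111.32)² + (-1.3534·89.63)²) = √(4711.437519 + 14714.961737) = 139.3786 km
S11: √((1.0657·111.32)² + (-1.6188·89.63)²) = √(14073.960470 + 21051.991417) = 187.4192 km
S12: √((0.7406·111.32)² + (-1.1218·89.63)²) = √(6796.945862 + 10109.685937) = 130.0255 km
S13: √((1.0452·111.32)² + (-0.9631·89.63)²) = √(13537.709716 + 7451.600421) = 144.8769 km
S14: √((1.2839·111.32)² + (-1.3978·89.63)²) = √(20427.197742 + 15696.284619) = 190.0618 km
S15: √((-1.2258·111.32)² + (-0.0263·89.63)²) = √(18620.255219 + 5.556717) = 136.4764 km
Minimum: S9 at 36.8407 km.

S9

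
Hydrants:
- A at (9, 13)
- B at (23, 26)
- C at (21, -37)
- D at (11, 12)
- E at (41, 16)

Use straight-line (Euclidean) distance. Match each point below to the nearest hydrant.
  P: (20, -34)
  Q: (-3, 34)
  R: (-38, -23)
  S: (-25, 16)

P→C; Q→A; R→A; S→A

P at (20, -34):
  A: √((-11)² + (47)²) = √(121.000 + 2209.000) = 48.3
  B: √((3)² + (60)²) = √(9.000 + 3600.000) = 60.1
  C: √((1)² + (-3)²) = √(1.000 + 9.000) = 3.2
  D: √((-9)² + (46)²) = √(81.000 + 2116.000) = 46.9
  E: √((21)² + (50)²) = √(441.000 + 2500.000) = 54.2
  → nearest: C (3.2)
Q at (-3, 34):
  A: √((12)² + (-21)²) = √(144.000 + 441.000) = 24.2
  B: √((26)² + (-8)²) = √(676.000 + 64.000) = 27.2
  C: √((24)² + (-71)²) = √(576.000 + 5041.000) = 74.9
  D: √((14)² + (-22)²) = √(196.000 + 484.000) = 26.1
  E: √((44)² + (-18)²) = √(1936.000 + 324.000) = 47.5
  → nearest: A (24.2)
R at (-38, -23):
  A: √((47)² + (36)²) = √(2209.000 + 1296.000) = 59.2
  B: √((61)² + (49)²) = √(3721.000 + 2401.000) = 78.2
  C: √((59)² + (-14)²) = √(3481.000 + 196.000) = 60.6
  D: √((49)² + (35)²) = √(2401.000 + 1225.000) = 60.2
  E: √((79)² + (39)²) = √(6241.000 + 1521.000) = 88.1
  → nearest: A (59.2)
S at (-25, 16):
  A: √((34)² + (-3)²) = √(1156.000 + 9.000) = 34.1
  B: √((48)² + (10)²) = √(2304.000 + 100.000) = 49.0
  C: √((46)² + (-53)²) = √(2116.000 + 2809.000) = 70.2
  D: √((36)² + (-4)²) = √(1296.000 + 16.000) = 36.2
  E: √((66)² + (0)²) = √(4356.000 + 0.000) = 66.0
  → nearest: A (34.1)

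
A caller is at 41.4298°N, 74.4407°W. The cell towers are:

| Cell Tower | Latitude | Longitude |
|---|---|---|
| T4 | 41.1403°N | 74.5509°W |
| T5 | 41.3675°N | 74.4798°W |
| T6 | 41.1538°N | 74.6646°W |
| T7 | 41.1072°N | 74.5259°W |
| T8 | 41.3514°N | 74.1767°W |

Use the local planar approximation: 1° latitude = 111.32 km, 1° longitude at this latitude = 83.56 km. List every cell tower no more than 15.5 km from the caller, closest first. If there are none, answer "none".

T5

Distances from 41.4298°N, 74.4407°W:
T4: √((-0.2895·111.32)² + (-0.1102·83.56)²) = √(1038.588553 + 84.793010) = 33.5169 km
T5: √((-0.0623·111.32)² + (-0.0391·83.56)²) = √(48.097498 + 10.674570) = 7.6663 km
T6: √((-0.2760·111.32)² + (-0.2239·83.56)²) = √(943.983839 + 350.029824) = 35.9724 km
T7: √((-0.3226·111.32)² + (-0.0852·83.56)²) = √(1289.659678 + 50.684603) = 36.6107 km
T8: √((-0.0784·111.32)² + (0.2640·83.56)²) = √(76.169047 + 486.636541) = 23.7235 km
Threshold 15.5 km: T5 (7.6663 km) is within range.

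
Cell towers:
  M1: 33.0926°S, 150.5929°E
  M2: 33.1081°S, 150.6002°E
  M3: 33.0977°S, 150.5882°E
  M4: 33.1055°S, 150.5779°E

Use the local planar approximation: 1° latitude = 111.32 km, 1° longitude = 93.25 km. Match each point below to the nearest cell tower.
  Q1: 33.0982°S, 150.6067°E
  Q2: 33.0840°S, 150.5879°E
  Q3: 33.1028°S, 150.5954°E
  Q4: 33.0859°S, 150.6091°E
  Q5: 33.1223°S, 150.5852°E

Q1→M2; Q2→M1; Q3→M2; Q4→M1; Q5→M4

Q1 at 33.0982°S, 150.6067°E:
  M1: √((0.0056·111.32)² + (-0.0138·93.25)²) = √(0.388618 + 1.655983) = 1.4299 km
  M2: √((-0.0099·111.32)² + (-0.0065·93.25)²) = √(1.214554 + 0.367388) = 1.2578 km
  M3: √((0.0005·111.32)² + (-0.0185·93.25)²) = √(0.003098 + 2.976056) = 1.7260 km
  M4: √((-0.0073·111.32)² + (-0.0288·93.25)²) = √(0.660377 + 7.212447) = 2.8059 km
  → nearest: M2 (1.2578 km)
Q2 at 33.0840°S, 150.5879°E:
  M1: √((-0.0086·111.32)² + (0.0050·93.25)²) = √(0.916523 + 0.217389) = 1.0649 km
  M2: √((-0.0241·111.32)² + (0.0123·93.25)²) = √(7.197480 + 1.315552) = 2.9177 km
  M3: √((-0.0137·111.32)² + (0.0003·93.25)²) = √(2.325881 + 0.000783) = 1.5253 km
  M4: √((-0.0215·111.32)² + (-0.0100·93.25)²) = √(5.728268 + 0.869556) = 2.5686 km
  → nearest: M1 (1.0649 km)
Q3 at 33.1028°S, 150.5954°E:
  M1: √((0.0102·111.32)² + (-0.0025·93.25)²) = √(1.289278 + 0.054347) = 1.1591 km
  M2: √((-0.0053·111.32)² + (0.0048·93.25)²) = √(0.348095 + 0.200346) = 0.7406 km
  M3: √((0.0051·111.32)² + (-0.0072·93.25)²) = √(0.322320 + 0.450778) = 0.8793 km
  M4: √((-0.0027·111.32)² + (-0.0175·93.25)²) = √(0.090339 + 2.663016) = 1.6593 km
  → nearest: M2 (0.7406 km)
Q4 at 33.0859°S, 150.6091°E:
  M1: √((-0.0067·111.32)² + (-0.0162·93.25)²) = √(0.556283 + 2.282063) = 1.6847 km
  M2: √((-0.0222·111.32)² + (-0.0089·93.25)²) = √(6.107343 + 0.688776) = 2.6069 km
  M3: √((-0.0118·111.32)² + (-0.0209·93.25)²) = √(1.725482 + 3.798309) = 2.3503 km
  M4: √((-0.0196·111.32)² + (-0.0312·93.25)²) = √(4.760565 + 8.464608) = 3.6366 km
  → nearest: M1 (1.6847 km)
Q5 at 33.1223°S, 150.5852°E:
  M1: √((0.0297·111.32)² + (0.0077·93.25)²) = √(10.930985 + 0.515560) = 3.3833 km
  M2: √((0.0142·111.32)² + (0.0150·93.25)²) = √(2.498752 + 1.956502) = 2.1107 km
  M3: √((0.0246·111.32)² + (0.0030·93.25)²) = √(7.499229 + 0.078260) = 2.7527 km
  M4: √((0.0168·111.32)² + (-0.0073·93.25)²) = √(3.497558 + 0.463387) = 1.9902 km
  → nearest: M4 (1.9902 km)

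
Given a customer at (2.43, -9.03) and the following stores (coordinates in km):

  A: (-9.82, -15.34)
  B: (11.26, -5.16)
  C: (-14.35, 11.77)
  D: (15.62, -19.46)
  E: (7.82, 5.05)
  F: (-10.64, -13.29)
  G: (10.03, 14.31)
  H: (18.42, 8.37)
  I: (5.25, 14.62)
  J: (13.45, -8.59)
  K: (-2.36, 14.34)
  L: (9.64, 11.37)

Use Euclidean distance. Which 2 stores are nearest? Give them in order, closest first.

Distances from (2.43, -9.03):
A: √((-12.25)² + (-6.31)²) = √(150.0625 + 39.8161) = 13.78 km
B: √((8.83)² + (3.87)²) = √(77.9689 + 14.9769) = 9.64 km
C: √((-16.78)² + (20.80)²) = √(281.5684 + 432.6400) = 26.72 km
D: √((13.19)² + (-10.43)²) = √(173.9761 + 108.7849) = 16.82 km
E: √((5.39)² + (14.08)²) = √(29.0521 + 198.2464) = 15.08 km
F: √((-13.07)² + (-4.26)²) = √(170.8249 + 18.1476) = 13.75 km
G: √((7.60)² + (23.34)²) = √(57.7600 + 544.7556) = 24.55 km
H: √((15.99)² + (17.40)²) = √(255.6801 + 302.7600) = 23.63 km
I: √((2.82)² + (23.65)²) = √(7.9524 + 559.3225) = 23.82 km
J: √((11.02)² + (0.44)²) = √(121.4404 + 0.1936) = 11.03 km
K: √((-4.79)² + (23.37)²) = √(22.9441 + 546.1569) = 23.86 km
L: √((7.21)² + (20.40)²) = √(51.9841 + 416.1600) = 21.64 km
Sorted: B (9.64 km) < J (11.03 km) < F (13.75 km) < A (13.78 km) < …

B, J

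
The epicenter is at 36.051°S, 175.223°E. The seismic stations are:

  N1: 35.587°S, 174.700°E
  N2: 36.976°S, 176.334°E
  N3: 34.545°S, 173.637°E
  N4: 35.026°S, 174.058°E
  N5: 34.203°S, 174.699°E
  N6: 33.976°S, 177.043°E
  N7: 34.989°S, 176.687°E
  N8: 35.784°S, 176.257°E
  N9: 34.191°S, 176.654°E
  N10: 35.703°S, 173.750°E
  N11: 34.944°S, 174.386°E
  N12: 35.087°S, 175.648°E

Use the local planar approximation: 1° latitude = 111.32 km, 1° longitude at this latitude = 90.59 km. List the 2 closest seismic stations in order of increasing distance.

N1, N8

Distances from 36.051°S, 175.223°E:
N1: √((0.464·111.32)² + (-0.523·90.59)²) = √(2667.97869 + 2244.72890) = 70.091 km
N2: √((-0.925·111.32)² + (1.111·90.59)²) = √(10603.02684 + 10129.51466) = 143.988 km
N3: √((1.506·111.32)² + (-1.586·90.59)²) = √(28105.82508 + 20642.71826) = 220.791 km
N4: √((1.025·111.32)² + (-1.165·90.59)²) = √(13019.49461 + 11138.13225) = 155.427 km
N5: √((1.848·111.32)² + (-0.524·90.59)²) = √(42320.45508 + 2253.32115) = 211.125 km
N6: √((2.075·111.32)² + (1.820·90.59)²) = √(53355.91812 + 27183.36993) = 283.794 km
N7: √((1.062·111.32)² + (1.464·90.59)²) = √(13976.40345 + 17589.06172) = 177.667 km
N8: √((0.267·111.32)² + (1.034·90.59)²) = √(883.42344 + 8774.08014) = 98.273 km
N9: √((1.860·111.32)² + (1.431·90.59)²) = √(42871.85585 + 16805.04914) = 244.289 km
N10: √((0.348·111.32)² + (-1.473·90.59)²) = √(1500.73801 + 17805.98540) = 138.949 km
N11: √((1.107·111.32)² + (-0.837·90.59)²) = √(15185.93851 + 5749.25320) = 144.690 km
N12: √((0.964·111.32)² + (0.425·90.59)²) = √(11515.96836 + 1482.30775) = 114.010 km
Sorted: N1 (70.091 km) < N8 (98.273 km) < N12 (114.010 km) < N10 (138.949 km) < …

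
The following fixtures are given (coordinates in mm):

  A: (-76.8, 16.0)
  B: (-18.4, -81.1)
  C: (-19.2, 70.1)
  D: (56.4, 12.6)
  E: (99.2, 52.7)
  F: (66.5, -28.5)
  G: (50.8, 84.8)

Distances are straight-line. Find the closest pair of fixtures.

D and F

Pairwise distances:
A–B: 113.31 mm
A–C: 79.02 mm
A–D: 133.24 mm
A–E: 179.79 mm
A–F: 150.05 mm
A–G: 144.97 mm
B–C: 151.20 mm
B–D: 119.89 mm
B–E: 178.14 mm
B–F: 99.87 mm
B–G: 179.75 mm
C–D: 94.98 mm
C–E: 119.67 mm
C–F: 130.64 mm
C–G: 71.53 mm
D–E: 58.65 mm
D–F: 42.32 mm
D–G: 72.42 mm
E–F: 87.54 mm
E–G: 58.08 mm
F–G: 114.38 mm
Closest pair: D–F at 42.32 mm.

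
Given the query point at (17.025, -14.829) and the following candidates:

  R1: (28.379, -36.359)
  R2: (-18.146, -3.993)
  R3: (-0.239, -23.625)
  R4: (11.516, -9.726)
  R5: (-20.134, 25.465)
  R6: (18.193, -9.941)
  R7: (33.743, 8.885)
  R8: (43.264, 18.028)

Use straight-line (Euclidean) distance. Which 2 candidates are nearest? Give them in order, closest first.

Distances from (17.025, -14.829):
R1: √((11.354)² + (-21.530)²) = √(128.91332 + 463.54090) = 24.340
R2: √((-35.171)² + (10.836)²) = √(1236.99924 + 117.41890) = 36.802
R3: √((-17.264)² + (-8.796)²) = √(298.04570 + 77.36962) = 19.376
R4: √((-5.509)² + (5.103)²) = √(30.34908 + 26.04061) = 7.509
R5: √((-37.159)² + (40.294)²) = √(1380.79128 + 1623.60644) = 54.812
R6: √((1.168)² + (4.888)²) = √(1.36422 + 23.89254) = 5.026
R7: √((16.718)² + (23.714)²) = √(279.49152 + 562.35380) = 29.015
R8: √((26.239)² + (32.857)²) = √(688.48512 + 1079.58245) = 42.048
Sorted: R6 (5.026) < R4 (7.509) < R3 (19.376) < R1 (24.340) < …

R6, R4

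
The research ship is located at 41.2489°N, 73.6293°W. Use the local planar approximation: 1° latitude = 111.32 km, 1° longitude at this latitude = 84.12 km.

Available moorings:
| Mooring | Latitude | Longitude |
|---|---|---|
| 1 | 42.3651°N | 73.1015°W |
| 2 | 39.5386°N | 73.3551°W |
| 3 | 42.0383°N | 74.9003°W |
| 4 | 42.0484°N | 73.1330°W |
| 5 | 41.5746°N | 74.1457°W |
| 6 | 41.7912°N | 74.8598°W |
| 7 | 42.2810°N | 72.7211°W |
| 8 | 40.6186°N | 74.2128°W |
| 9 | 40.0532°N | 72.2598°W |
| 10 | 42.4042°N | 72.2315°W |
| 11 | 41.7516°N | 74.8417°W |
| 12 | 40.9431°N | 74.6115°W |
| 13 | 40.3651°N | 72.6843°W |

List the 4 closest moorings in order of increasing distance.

5, 8, 12, 4

Distances from 41.2489°N, 73.6293°W:
1: √((1.1162·111.32)² + (0.5278·84.12)²) = √(15439.400453 + 1971.229999) = 131.9493 km
2: √((-1.7103·111.32)² + (0.2742·84.12)²) = √(36248.579045 + 532.026701) = 191.7827 km
3: √((0.7894·111.32)² + (-1.2710·84.12)²) = √(7722.192782 + 11431.142249) = 138.3956 km
4: √((0.7995·111.32)² + (0.4963·84.12)²) = √(7921.060520 + 1742.958628) = 98.3057 km
5: √((0.3257·111.32)² + (-0.5164·84.12)²) = √(1314.564538 + 1886.996068) = 56.5823 km
6: √((0.5423·111.32)² + (-1.2305·84.12)²) = √(3644.396360 + 10714.249713) = 119.8276 km
7: √((1.0321·111.32)² + (0.9082·84.12)²) = √(13200.486930 + 5836.621400) = 137.9750 km
8: √((-0.6303·111.32)² + (-0.5835·84.12)²) = √(4923.126664 + 2409.241019) = 85.6292 km
9: √((-1.1957·111.32)² + (1.3695·84.12)²) = √(17717.027277 + 13271.579141) = 176.0358 km
10: √((1.1553·111.32)² + (1.3978·84.12)²) = √(16540.016635 + 13825.746838) = 174.2578 km
11: √((0.5027·111.32)² + (-1.2124·84.12)²) = √(3131.584723 + 10401.366119) = 116.3312 km
12: √((-0.3058·111.32)² + (-0.9822·84.12)²) = √(1158.834343 + 6826.504606) = 89.3607 km
13: √((-0.8838·111.32)² + (0.9450·84.12)²) = √(9679.532665 + 6319.200644) = 126.4861 km
Sorted: 5 (56.5823 km) < 8 (85.6292 km) < 12 (89.3607 km) < 4 (98.3057 km) < 11 (116.3312 km) < 6 (119.8276 km) < …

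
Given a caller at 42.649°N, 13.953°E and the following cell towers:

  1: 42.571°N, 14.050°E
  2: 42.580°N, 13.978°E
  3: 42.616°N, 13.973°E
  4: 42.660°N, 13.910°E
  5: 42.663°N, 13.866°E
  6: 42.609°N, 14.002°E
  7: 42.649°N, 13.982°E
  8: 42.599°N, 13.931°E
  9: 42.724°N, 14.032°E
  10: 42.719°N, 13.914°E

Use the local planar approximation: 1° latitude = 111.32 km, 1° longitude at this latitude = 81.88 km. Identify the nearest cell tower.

7

Distances from 42.649°N, 13.953°E:
1: √((-0.078·111.32)² + (0.097·81.88)²) = √(75.39379 + 63.08108) = 11.768 km
2: √((-0.069·111.32)² + (0.025·81.88)²) = √(58.99899 + 4.19021) = 7.949 km
3: √((-0.033·111.32)² + (0.020·81.88)²) = √(13.49504 + 2.68173) = 4.022 km
4: √((0.011·111.32)² + (-0.043·81.88)²) = √(1.49945 + 12.39631) = 3.728 km
5: √((0.014·111.32)² + (-0.087·81.88)²) = √(2.42886 + 50.74511) = 7.292 km
6: √((-0.040·111.32)² + (0.049·81.88)²) = √(19.82743 + 16.09711) = 5.994 km
7: √((0.000·111.32)² + (0.029·81.88)²) = √(0.00000 + 5.63835) = 2.375 km
8: √((-0.050·111.32)² + (-0.022·81.88)²) = √(30.98036 + 3.24490) = 5.850 km
9: √((0.075·111.32)² + (0.079·81.88)²) = √(69.70580 + 41.84175) = 10.562 km
10: √((0.070·111.32)² + (-0.039·81.88)²) = √(60.72150 + 10.19729) = 8.421 km
Minimum: 7 at 2.375 km.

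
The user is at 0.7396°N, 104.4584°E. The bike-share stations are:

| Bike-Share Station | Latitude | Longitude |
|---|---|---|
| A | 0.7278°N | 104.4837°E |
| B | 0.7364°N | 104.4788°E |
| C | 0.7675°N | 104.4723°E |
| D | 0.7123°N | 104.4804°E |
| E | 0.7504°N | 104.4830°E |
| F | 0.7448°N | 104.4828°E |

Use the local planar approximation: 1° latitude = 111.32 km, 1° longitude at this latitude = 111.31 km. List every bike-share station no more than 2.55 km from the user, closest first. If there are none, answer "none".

B

Distances from 0.7396°N, 104.4584°E:
A: 3.1074 km
B: 2.2985 km
C: 3.4699 km
D: 3.9029 km
E: 2.9905 km
F: 2.7770 km
Threshold 2.55 km: B (2.2985 km) is within range.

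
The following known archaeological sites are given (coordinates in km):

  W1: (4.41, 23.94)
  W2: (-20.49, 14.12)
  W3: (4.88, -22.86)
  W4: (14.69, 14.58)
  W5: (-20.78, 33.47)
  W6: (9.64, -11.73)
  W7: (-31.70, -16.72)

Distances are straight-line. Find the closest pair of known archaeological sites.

Pairwise distances:
W1–W2: 26.77 km
W1–W3: 46.80 km
W1–W4: 13.90 km
W1–W5: 26.93 km
W1–W6: 36.05 km
W1–W7: 54.38 km
W2–W3: 44.85 km
W2–W4: 35.18 km
W2–W5: 19.35 km
W2–W6: 39.70 km
W2–W7: 32.81 km
W3–W4: 38.70 km
W3–W5: 61.90 km
W3–W6: 12.11 km
W3–W7: 37.09 km
W4–W5: 40.19 km
W4–W6: 26.79 km
W4–W7: 55.96 km
W5–W6: 54.48 km
W5–W7: 51.36 km
W6–W7: 41.64 km
Closest pair: W3–W6 at 12.11 km.

W3 and W6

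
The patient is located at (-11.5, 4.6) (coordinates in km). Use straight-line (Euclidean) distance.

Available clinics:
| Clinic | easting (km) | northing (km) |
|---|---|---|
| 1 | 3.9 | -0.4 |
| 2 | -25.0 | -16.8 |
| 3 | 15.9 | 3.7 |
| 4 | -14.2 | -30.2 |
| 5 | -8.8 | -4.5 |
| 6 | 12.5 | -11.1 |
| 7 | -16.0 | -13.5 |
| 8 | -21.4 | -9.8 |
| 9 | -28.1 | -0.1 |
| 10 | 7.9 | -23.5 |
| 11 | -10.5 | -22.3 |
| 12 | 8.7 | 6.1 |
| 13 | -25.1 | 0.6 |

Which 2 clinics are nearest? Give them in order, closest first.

Distances from (-11.5, 4.6):
1: √((15.4)² + (-5.0)²) = √(237.160 + 25.000) = 16.2 km
2: √((-13.5)² + (-21.4)²) = √(182.250 + 457.960) = 25.3 km
3: √((27.4)² + (-0.9)²) = √(750.760 + 0.810) = 27.4 km
4: √((-2.7)² + (-34.8)²) = √(7.290 + 1211.040) = 34.9 km
5: √((2.7)² + (-9.1)²) = √(7.290 + 82.810) = 9.5 km
6: √((24.0)² + (-15.7)²) = √(576.000 + 246.490) = 28.7 km
7: √((-4.5)² + (-18.1)²) = √(20.250 + 327.610) = 18.7 km
8: √((-9.9)² + (-14.4)²) = √(98.010 + 207.360) = 17.5 km
9: √((-16.6)² + (-4.7)²) = √(275.560 + 22.090) = 17.3 km
10: √((19.4)² + (-28.1)²) = √(376.360 + 789.610) = 34.1 km
11: √((1.0)² + (-26.9)²) = √(1.000 + 723.610) = 26.9 km
12: √((20.2)² + (1.5)²) = √(408.040 + 2.250) = 20.3 km
13: √((-13.6)² + (-4.0)²) = √(184.960 + 16.000) = 14.2 km
Sorted: 5 (9.5 km) < 13 (14.2 km) < 1 (16.2 km) < 9 (17.3 km) < …

5, 13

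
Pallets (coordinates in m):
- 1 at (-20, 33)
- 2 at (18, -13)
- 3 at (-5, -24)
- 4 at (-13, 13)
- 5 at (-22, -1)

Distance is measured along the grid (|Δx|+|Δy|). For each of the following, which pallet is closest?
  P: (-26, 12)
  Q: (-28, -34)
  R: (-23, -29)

P→4; Q→3; R→3

P at (-26, 12):
  1: 27 m
  2: 69 m
  3: 57 m
  4: 14 m
  5: 17 m
  → nearest: 4 (14 m)
Q at (-28, -34):
  1: 75 m
  2: 67 m
  3: 33 m
  4: 62 m
  5: 39 m
  → nearest: 3 (33 m)
R at (-23, -29):
  1: 65 m
  2: 57 m
  3: 23 m
  4: 52 m
  5: 29 m
  → nearest: 3 (23 m)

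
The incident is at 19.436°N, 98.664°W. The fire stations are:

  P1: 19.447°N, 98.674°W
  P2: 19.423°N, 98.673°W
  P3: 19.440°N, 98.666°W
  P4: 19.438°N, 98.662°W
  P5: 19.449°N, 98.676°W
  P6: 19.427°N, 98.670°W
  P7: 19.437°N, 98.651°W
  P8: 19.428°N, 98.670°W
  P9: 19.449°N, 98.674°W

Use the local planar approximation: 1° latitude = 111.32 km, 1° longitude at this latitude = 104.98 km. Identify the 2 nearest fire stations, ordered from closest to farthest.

Distances from 19.436°N, 98.664°W:
P1: 1.613 km
P2: 1.728 km
P3: 0.492 km
P4: 0.306 km
P5: 1.919 km
P6: 1.183 km
P7: 1.369 km
P8: 1.091 km
P9: 1.788 km
Sorted: P4 (0.306 km) < P3 (0.492 km) < P8 (1.091 km) < P6 (1.183 km) < …

P4, P3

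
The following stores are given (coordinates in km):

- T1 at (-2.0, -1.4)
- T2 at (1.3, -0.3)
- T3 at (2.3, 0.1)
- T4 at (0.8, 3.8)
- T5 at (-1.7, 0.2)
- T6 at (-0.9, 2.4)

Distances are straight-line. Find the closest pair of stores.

Pairwise distances:
T1–T2: √((3.3)² + (1.1)²) = √(10.89000 + 1.21000) = 3.479 km
T1–T3: √((4.3)² + (1.5)²) = √(18.49000 + 2.25000) = 4.554 km
T1–T4: √((2.8)² + (5.2)²) = √(7.84000 + 27.04000) = 5.906 km
T1–T5: √((0.3)² + (1.6)²) = √(0.09000 + 2.56000) = 1.628 km
T1–T6: √((1.1)² + (3.8)²) = √(1.21000 + 14.44000) = 3.956 km
T2–T3: √((1.0)² + (0.4)²) = √(1.00000 + 0.16000) = 1.077 km
T2–T4: √((-0.5)² + (4.1)²) = √(0.25000 + 16.81000) = 4.130 km
T2–T5: √((-3.0)² + (0.5)²) = √(9.00000 + 0.25000) = 3.041 km
T2–T6: √((-2.2)² + (2.7)²) = √(4.84000 + 7.29000) = 3.483 km
T3–T4: √((-1.5)² + (3.7)²) = √(2.25000 + 13.69000) = 3.992 km
T3–T5: √((-4.0)² + (0.1)²) = √(16.00000 + 0.01000) = 4.001 km
T3–T6: √((-3.2)² + (2.3)²) = √(10.24000 + 5.29000) = 3.941 km
T4–T5: √((-2.5)² + (-3.6)²) = √(6.25000 + 12.96000) = 4.383 km
T4–T6: √((-1.7)² + (-1.4)²) = √(2.89000 + 1.96000) = 2.202 km
T5–T6: √((0.8)² + (2.2)²) = √(0.64000 + 4.84000) = 2.341 km
Closest pair: T2–T3 at 1.077 km.

T2 and T3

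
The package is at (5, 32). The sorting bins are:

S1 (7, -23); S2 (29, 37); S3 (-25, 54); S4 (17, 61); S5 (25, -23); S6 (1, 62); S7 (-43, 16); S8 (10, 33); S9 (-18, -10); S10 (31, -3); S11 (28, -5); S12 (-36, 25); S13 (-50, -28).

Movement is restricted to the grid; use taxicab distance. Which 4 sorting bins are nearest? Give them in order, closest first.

Distances from (5, 32):
S1: |2| + |-55| = 2 + 55 = 57
S2: |24| + |5| = 24 + 5 = 29
S3: |-30| + |22| = 30 + 22 = 52
S4: |12| + |29| = 12 + 29 = 41
S5: |20| + |-55| = 20 + 55 = 75
S6: |-4| + |30| = 4 + 30 = 34
S7: |-48| + |-16| = 48 + 16 = 64
S8: |5| + |1| = 5 + 1 = 6
S9: |-23| + |-42| = 23 + 42 = 65
S10: |26| + |-35| = 26 + 35 = 61
S11: |23| + |-37| = 23 + 37 = 60
S12: |-41| + |-7| = 41 + 7 = 48
S13: |-55| + |-60| = 55 + 60 = 115
Sorted: S8 (6) < S2 (29) < S6 (34) < S4 (41) < S12 (48) < S3 (52) < …

S8, S2, S6, S4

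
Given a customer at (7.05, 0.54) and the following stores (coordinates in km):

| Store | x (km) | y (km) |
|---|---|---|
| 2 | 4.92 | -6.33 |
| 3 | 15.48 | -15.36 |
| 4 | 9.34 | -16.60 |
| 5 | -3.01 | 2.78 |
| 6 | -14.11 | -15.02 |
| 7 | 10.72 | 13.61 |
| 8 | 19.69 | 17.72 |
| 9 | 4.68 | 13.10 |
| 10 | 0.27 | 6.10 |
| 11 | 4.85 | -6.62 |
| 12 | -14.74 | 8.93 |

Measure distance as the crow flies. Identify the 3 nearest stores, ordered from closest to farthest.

Distances from (7.05, 0.54):
2: 7.19 km
3: 18.00 km
4: 17.29 km
5: 10.31 km
6: 26.27 km
7: 13.58 km
8: 21.33 km
9: 12.78 km
10: 8.77 km
11: 7.49 km
12: 23.35 km
Sorted: 2 (7.19 km) < 11 (7.49 km) < 10 (8.77 km) < 5 (10.31 km) < 9 (12.78 km) < …

2, 11, 10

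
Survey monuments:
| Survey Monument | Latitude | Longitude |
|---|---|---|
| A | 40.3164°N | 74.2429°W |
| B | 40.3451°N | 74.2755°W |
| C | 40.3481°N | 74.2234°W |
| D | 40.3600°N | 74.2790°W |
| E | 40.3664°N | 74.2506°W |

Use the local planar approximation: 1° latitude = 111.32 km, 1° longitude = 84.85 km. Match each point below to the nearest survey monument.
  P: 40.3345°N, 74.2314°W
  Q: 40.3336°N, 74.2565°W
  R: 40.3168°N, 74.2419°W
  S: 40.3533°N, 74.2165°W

P at 40.3345°N, 74.2314°W:
  A: √((-0.0181·111.32)² + (-0.0115·84.85)²) = √(4.059790 + 0.952137) = 2.2387 km
  B: √((0.0106·111.32)² + (-0.0441·84.85)²) = √(1.392381 + 14.001703) = 3.9235 km
  C: √((0.0136·111.32)² + (0.0080·84.85)²) = √(2.292051 + 0.460769) = 1.6592 km
  D: √((0.0255·111.32)² + (-0.0476·84.85)²) = √(8.057991 + 16.312390) = 4.9366 km
  E: √((0.0319·111.32)² + (-0.0192·84.85)²) = √(12.610368 + 2.654032) = 3.9070 km
  → nearest: C (1.6592 km)
Q at 40.3336°N, 74.2565°W:
  A: √((-0.0172·111.32)² + (0.0136·84.85)²) = √(3.666091 + 1.331624) = 2.2356 km
  B: √((0.0115·111.32)² + (-0.0190·84.85)²) = √(1.638861 + 2.599028) = 2.0586 km
  C: √((0.0145·111.32)² + (0.0331·84.85)²) = √(2.605448 + 7.887869) = 3.2393 km
  D: √((0.0264·111.32)² + (-0.0225·84.85)²) = √(8.636828 + 3.644758) = 3.5045 km
  E: √((0.0328·111.32)² + (0.0059·84.85)²) = √(13.331962 + 0.250615) = 3.6855 km
  → nearest: B (2.0586 km)
R at 40.3168°N, 74.2419°W:
  A: √((-0.0004·111.32)² + (-0.0010·84.85)²) = √(0.001983 + 0.007200) = 0.0958 km
  B: √((0.0283·111.32)² + (-0.0336·84.85)²) = √(9.924743 + 8.127973) = 4.2488 km
  C: √((0.0313·111.32)² + (0.0185·84.85)²) = √(12.140458 + 2.464037) = 3.8216 km
  D: √((0.0432·111.32)² + (-0.0371·84.85)²) = √(23.126712 + 9.909495) = 5.7477 km
  E: √((0.0496·111.32)² + (-0.0087·84.85)²) = √(30.486653 + 0.544932) = 5.5706 km
  → nearest: A (0.0958 km)
S at 40.3533°N, 74.2165°W:
  A: √((-0.0369·111.32)² + (-0.0264·84.85)²) = √(16.873265 + 5.017779) = 4.6788 km
  B: √((-0.0082·111.32)² + (-0.0590·84.85)²) = √(0.833248 + 25.061538) = 5.0887 km
  C: √((-0.0052·111.32)² + (-0.0069·84.85)²) = √(0.335084 + 0.342769) = 0.8233 km
  D: √((0.0067·111.32)² + (-0.0625·84.85)²) = √(0.556283 + 28.123135) = 5.3553 km
  E: √((0.0131·111.32)² + (-0.0341·84.85)²) = √(2.126616 + 8.371677) = 3.2401 km
  → nearest: C (0.8233 km)

P→C; Q→B; R→A; S→C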